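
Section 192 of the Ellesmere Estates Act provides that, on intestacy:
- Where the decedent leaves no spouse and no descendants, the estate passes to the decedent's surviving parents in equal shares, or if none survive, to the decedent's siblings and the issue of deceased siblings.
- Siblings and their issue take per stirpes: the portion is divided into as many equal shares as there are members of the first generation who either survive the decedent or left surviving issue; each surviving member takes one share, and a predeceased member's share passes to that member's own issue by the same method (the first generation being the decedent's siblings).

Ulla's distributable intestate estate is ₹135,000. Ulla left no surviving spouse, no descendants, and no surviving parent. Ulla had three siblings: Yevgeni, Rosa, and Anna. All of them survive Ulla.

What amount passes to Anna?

Anna receives ₹45,000.

The entire ₹135,000 passes to the siblings and their issue.
That amount (₹135,000) is divided into 3 shares of ₹45,000: Yevgeni, Rosa, and Anna each take ₹45,000.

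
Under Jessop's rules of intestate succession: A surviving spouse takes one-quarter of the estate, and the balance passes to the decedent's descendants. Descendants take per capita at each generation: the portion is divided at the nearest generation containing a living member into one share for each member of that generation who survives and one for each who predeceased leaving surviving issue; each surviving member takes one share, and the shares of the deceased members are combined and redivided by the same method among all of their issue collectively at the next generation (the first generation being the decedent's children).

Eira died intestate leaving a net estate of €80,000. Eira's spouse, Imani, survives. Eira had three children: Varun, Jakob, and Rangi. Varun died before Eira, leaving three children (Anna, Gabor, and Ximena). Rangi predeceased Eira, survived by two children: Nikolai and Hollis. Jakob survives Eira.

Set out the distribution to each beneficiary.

Imani takes one-quarter of €80,000 = €20,000. The remaining €60,000 passes to the descendants.
The descendants' portion (€60,000) is divided at the children's generation into 3 shares of €20,000. Jakob takes €20,000. The 2 shares of the deceased (Varun and Rangi) are combined into a pool of €40,000.
That pool (€40,000) is divided at the grandchildren's generation equally among Anna, Gabor, Ximena, Nikolai, and Hollis: €8,000 each.

Imani: €20,000; Anna: €8,000; Gabor: €8,000; Ximena: €8,000; Jakob: €20,000; Nikolai: €8,000; Hollis: €8,000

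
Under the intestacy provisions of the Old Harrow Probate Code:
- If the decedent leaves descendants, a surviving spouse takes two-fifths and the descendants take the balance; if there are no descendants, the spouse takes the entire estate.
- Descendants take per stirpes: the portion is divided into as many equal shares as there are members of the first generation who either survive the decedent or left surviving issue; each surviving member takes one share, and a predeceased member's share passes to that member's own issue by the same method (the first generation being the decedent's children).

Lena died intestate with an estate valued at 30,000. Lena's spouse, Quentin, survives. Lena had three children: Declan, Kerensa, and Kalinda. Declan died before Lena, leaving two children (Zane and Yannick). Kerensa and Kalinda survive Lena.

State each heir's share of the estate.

Quentin: 12,000; Zane: 3,000; Yannick: 3,000; Kerensa: 6,000; Kalinda: 6,000

Quentin takes two-fifths of 30,000 = 12,000. The remaining 18,000 passes to the descendants.
The descendants' portion (18,000) is divided into 3 shares of 6,000: Kerensa and Kalinda each take 6,000; Declan's 6,000 share passes to Declan's issue.
Declan's share (6,000) is divided into 2 shares of 3,000: Zane and Yannick each take 3,000.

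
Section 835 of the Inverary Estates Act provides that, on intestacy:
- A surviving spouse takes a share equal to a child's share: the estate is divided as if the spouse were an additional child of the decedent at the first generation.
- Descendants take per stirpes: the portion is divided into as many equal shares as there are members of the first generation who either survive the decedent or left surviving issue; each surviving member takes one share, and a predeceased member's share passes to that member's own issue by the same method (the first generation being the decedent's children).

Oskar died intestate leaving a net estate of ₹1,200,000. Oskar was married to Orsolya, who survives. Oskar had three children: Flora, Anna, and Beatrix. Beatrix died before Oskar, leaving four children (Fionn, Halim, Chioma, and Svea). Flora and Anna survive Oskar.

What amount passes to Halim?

The spouse counts as an additional share at the children's level, so there are 4 primary shares of ₹300,000. Orsolya takes one such share (₹300,000).
The children's combined portion (₹900,000) is divided into 3 shares of ₹300,000: Flora and Anna each take ₹300,000; Beatrix's ₹300,000 share passes to Beatrix's issue.
Beatrix's share (₹300,000) is divided into 4 shares of ₹75,000: Fionn, Halim, Chioma, and Svea each take ₹75,000.

Halim receives ₹75,000.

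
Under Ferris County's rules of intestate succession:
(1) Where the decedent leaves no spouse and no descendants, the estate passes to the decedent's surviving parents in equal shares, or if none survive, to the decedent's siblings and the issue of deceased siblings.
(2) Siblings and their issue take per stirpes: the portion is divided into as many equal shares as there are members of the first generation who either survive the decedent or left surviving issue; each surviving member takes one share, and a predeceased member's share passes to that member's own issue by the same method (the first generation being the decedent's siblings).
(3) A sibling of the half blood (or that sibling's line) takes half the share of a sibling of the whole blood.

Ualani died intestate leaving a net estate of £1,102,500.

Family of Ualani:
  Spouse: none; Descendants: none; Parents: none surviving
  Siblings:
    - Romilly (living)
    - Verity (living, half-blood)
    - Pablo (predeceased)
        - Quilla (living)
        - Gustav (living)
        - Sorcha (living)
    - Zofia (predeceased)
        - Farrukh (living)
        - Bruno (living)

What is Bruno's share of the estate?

The entire £1,102,500 passes to the siblings and their issue.
Counting each half-blood sibling's line as half a unit, there are 7/2 units in £1,102,500, so one unit is £315,000. Whole-blood lines (Romilly, Pablo, and Zofia) take £315,000 each; half-blood lines (Verity) take £157,500 each.
Pablo's share (£315,000) is divided into 3 shares of £105,000: Quilla, Gustav, and Sorcha each take £105,000.
Zofia's share (£315,000) is divided into 2 shares of £157,500: Farrukh and Bruno each take £157,500.

Bruno receives £157,500.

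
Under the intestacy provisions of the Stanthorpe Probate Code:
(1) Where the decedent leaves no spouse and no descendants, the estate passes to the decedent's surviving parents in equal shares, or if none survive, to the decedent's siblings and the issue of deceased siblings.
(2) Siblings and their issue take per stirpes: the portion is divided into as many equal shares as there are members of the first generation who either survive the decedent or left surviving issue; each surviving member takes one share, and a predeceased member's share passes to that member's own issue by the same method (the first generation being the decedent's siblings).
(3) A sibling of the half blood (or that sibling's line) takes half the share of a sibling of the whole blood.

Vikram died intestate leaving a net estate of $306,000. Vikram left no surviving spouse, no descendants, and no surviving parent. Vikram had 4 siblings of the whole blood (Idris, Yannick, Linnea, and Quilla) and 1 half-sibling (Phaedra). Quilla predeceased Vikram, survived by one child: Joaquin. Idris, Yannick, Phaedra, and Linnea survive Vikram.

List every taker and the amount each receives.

Idris: $68,000; Yannick: $68,000; Phaedra: $34,000; Linnea: $68,000; Joaquin: $68,000

The entire $306,000 passes to the siblings and their issue.
Counting each half-blood sibling's line as half a unit, there are 9/2 units in $306,000, so one unit is $68,000. Whole-blood lines (Idris, Yannick, Linnea, and Quilla) take $68,000 each; half-blood lines (Phaedra) take $34,000 each.
Quilla's share ($68,000) passes entirely to Joaquin.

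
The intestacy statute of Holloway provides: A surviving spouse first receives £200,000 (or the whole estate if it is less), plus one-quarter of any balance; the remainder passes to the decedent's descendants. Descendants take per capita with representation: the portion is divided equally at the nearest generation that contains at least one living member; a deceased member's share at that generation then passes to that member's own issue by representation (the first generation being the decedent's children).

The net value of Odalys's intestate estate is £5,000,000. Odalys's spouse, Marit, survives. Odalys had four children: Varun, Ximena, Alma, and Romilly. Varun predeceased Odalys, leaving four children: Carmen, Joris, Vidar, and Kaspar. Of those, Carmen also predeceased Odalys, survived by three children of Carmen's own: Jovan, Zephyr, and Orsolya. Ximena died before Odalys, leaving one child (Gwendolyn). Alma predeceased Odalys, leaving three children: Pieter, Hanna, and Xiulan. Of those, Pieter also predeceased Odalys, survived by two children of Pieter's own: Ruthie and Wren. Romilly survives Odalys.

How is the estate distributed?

Marit first takes £200,000, leaving a balance of £4,800,000. Marit then takes one-quarter of the balance (£1,200,000), for a total of £1,400,000. The remaining £3,600,000 passes to the descendants.
The descendants' portion (£3,600,000) is divided into 4 shares of £900,000: Romilly takes £900,000; Varun's £900,000 share passes to Varun's issue; Ximena's £900,000 share passes to Ximena's issue; Alma's £900,000 share passes to Alma's issue.
Varun's share (£900,000) is divided into 4 shares of £225,000: Joris, Vidar, and Kaspar each take £225,000; Carmen's £225,000 share passes to Carmen's issue.
Carmen's share (£225,000) is divided into 3 shares of £75,000: Jovan, Zephyr, and Orsolya each take £75,000.
Ximena's share (£900,000) passes entirely to Gwendolyn.
Alma's share (£900,000) is divided into 3 shares of £300,000: Hanna and Xiulan each take £300,000; Pieter's £300,000 share passes to Pieter's issue.
Pieter's share (£300,000) is divided into 2 shares of £150,000: Ruthie and Wren each take £150,000.

Marit: £1,400,000; Jovan: £75,000; Zephyr: £75,000; Orsolya: £75,000; Joris: £225,000; Vidar: £225,000; Kaspar: £225,000; Gwendolyn: £900,000; Ruthie: £150,000; Wren: £150,000; Hanna: £300,000; Xiulan: £300,000; Romilly: £900,000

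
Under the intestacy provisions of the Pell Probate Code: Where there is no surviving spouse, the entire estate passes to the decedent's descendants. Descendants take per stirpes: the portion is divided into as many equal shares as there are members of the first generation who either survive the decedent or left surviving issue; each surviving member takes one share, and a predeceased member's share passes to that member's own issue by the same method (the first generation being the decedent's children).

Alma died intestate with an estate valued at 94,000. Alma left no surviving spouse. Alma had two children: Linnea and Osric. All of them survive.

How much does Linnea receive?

The entire 94,000 passes to the descendants.
That amount (94,000) is divided into 2 shares of 47,000: Linnea and Osric each take 47,000.

Linnea receives 47,000.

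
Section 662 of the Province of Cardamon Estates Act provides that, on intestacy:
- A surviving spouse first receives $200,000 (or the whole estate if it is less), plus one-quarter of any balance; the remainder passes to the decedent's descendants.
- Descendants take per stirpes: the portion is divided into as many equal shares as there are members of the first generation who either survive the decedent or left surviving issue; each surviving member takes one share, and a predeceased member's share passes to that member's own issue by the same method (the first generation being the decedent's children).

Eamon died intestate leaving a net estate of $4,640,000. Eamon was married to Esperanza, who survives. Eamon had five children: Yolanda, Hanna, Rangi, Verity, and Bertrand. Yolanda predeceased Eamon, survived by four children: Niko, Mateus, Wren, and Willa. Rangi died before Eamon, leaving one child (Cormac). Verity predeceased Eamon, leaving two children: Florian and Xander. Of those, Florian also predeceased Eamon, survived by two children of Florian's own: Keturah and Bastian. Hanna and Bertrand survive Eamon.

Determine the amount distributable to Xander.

Esperanza first takes $200,000, leaving a balance of $4,440,000. Esperanza then takes one-quarter of the balance ($1,110,000), for a total of $1,310,000. The remaining $3,330,000 passes to the descendants.
The descendants' portion ($3,330,000) is divided into 5 shares of $666,000: Hanna and Bertrand each take $666,000; Yolanda's $666,000 share passes to Yolanda's issue; Rangi's $666,000 share passes to Rangi's issue; Verity's $666,000 share passes to Verity's issue.
Yolanda's share ($666,000) is divided into 4 shares of $166,500: Niko, Mateus, Wren, and Willa each take $166,500.
Rangi's share ($666,000) passes entirely to Cormac.
Verity's share ($666,000) is divided into 2 shares of $333,000: Xander takes $333,000; Florian's $333,000 share passes to Florian's issue.
Florian's share ($333,000) is divided into 2 shares of $166,500: Keturah and Bastian each take $166,500.

Xander receives $333,000.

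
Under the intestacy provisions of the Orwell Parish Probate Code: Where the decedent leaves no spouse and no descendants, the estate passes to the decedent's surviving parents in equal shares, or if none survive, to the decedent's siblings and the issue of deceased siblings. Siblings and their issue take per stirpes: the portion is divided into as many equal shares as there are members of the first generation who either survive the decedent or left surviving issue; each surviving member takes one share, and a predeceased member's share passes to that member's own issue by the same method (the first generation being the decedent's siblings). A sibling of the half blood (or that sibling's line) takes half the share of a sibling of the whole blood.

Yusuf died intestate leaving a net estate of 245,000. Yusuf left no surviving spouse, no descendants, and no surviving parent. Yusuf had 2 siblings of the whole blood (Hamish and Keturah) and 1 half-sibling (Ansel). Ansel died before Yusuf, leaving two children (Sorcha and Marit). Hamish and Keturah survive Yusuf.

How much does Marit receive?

The entire 245,000 passes to the siblings and their issue.
Counting each half-blood sibling's line as half a unit, there are 5/2 units in 245,000, so one unit is 98,000. Whole-blood lines (Hamish and Keturah) take 98,000 each; half-blood lines (Ansel) take 49,000 each.
Ansel's share (49,000) is divided into 2 shares of 24,500: Sorcha and Marit each take 24,500.

Marit receives 24,500.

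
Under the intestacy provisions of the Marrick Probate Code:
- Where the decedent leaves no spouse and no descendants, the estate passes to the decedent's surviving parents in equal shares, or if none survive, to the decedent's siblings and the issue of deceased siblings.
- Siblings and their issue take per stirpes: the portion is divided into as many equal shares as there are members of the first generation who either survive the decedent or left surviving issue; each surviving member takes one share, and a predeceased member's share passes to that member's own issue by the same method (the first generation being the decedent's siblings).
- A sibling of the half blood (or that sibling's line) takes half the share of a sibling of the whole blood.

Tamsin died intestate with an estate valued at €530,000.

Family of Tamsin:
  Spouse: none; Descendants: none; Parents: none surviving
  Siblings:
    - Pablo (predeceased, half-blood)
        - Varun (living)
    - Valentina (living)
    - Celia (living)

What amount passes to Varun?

The entire €530,000 passes to the siblings and their issue.
Counting each half-blood sibling's line as half a unit, there are 5/2 units in €530,000, so one unit is €212,000. Whole-blood lines (Valentina and Celia) take €212,000 each; half-blood lines (Pablo) take €106,000 each.
Pablo's share (€106,000) passes entirely to Varun.

Varun receives €106,000.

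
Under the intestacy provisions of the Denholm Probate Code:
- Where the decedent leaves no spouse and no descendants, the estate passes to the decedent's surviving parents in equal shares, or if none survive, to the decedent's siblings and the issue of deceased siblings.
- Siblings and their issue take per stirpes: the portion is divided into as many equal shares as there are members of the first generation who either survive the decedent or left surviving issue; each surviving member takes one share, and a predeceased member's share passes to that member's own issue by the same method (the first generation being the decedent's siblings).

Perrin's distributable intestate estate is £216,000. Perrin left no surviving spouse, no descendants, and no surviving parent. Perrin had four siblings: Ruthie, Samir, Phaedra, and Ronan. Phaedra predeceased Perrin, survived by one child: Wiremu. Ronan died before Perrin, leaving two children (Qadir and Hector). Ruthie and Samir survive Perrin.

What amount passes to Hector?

The entire £216,000 passes to the siblings and their issue.
That amount (£216,000) is divided into 4 shares of £54,000: Ruthie and Samir each take £54,000; Phaedra's £54,000 share passes to Phaedra's issue; Ronan's £54,000 share passes to Ronan's issue.
Phaedra's share (£54,000) passes entirely to Wiremu.
Ronan's share (£54,000) is divided into 2 shares of £27,000: Qadir and Hector each take £27,000.

Hector receives £27,000.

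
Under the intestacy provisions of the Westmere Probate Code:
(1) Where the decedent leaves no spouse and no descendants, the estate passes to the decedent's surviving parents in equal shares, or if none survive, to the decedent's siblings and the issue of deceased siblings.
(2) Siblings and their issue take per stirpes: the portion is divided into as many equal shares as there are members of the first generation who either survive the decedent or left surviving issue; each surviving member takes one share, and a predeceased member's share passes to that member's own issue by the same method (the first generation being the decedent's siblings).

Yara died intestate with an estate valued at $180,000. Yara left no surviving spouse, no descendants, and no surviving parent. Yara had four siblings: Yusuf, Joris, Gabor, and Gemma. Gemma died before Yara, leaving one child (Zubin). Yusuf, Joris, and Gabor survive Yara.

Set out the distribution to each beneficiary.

The entire $180,000 passes to the siblings and their issue.
That amount ($180,000) is divided into 4 shares of $45,000: Yusuf, Joris, and Gabor each take $45,000; Gemma's $45,000 share passes to Gemma's issue.
Gemma's share ($45,000) passes entirely to Zubin.

Yusuf: $45,000; Joris: $45,000; Gabor: $45,000; Zubin: $45,000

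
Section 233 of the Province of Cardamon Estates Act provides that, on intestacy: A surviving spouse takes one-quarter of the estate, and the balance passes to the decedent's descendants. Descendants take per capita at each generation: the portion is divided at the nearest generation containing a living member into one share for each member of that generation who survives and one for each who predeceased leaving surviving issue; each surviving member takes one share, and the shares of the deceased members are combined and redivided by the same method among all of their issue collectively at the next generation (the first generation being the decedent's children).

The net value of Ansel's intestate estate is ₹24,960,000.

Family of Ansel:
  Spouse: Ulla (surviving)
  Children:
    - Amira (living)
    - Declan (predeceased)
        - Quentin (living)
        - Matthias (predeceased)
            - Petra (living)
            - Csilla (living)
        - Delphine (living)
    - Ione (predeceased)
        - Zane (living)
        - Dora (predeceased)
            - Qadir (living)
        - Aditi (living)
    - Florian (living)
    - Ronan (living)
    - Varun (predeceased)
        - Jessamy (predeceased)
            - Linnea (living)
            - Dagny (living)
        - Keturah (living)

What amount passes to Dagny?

Ulla takes one-quarter of ₹24,960,000 = ₹6,240,000. The remaining ₹18,720,000 passes to the descendants.
The descendants' portion (₹18,720,000) is divided at the children's generation into 6 shares of ₹3,120,000. Amira, Florian, and Ronan each take ₹3,120,000. The 3 shares of the deceased (Declan, Ione, and Varun) are combined into a pool of ₹9,360,000.
That pool (₹9,360,000) is divided at the grandchildren's generation into 8 shares of ₹1,170,000. Quentin, Delphine, Zane, Aditi, and Keturah each take ₹1,170,000. The 3 shares of the deceased (Matthias, Dora, and Jessamy) are combined into a pool of ₹3,510,000.
That pool (₹3,510,000) is divided at the great-grandchildren's generation equally among Petra, Csilla, Qadir, Linnea, and Dagny: ₹702,000 each.

Dagny receives ₹702,000.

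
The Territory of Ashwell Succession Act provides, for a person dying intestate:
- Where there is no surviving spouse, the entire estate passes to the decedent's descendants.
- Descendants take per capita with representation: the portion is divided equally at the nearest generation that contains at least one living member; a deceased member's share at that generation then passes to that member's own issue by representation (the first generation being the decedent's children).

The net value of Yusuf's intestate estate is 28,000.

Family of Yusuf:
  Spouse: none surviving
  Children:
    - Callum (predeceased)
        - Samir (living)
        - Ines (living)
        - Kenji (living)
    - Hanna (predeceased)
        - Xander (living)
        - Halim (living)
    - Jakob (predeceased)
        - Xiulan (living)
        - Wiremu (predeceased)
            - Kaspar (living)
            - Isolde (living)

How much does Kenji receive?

The entire 28,000 passes to the descendants.
No child survives, so the initial division is made at the grandchildren's generation.
That amount (28,000) is divided into 7 shares of 4,000: Samir, Ines, Kenji, Xander, Halim, and Xiulan each take 4,000; Wiremu's 4,000 share passes to Wiremu's issue.
Wiremu's share (4,000) is divided into 2 shares of 2,000: Kaspar and Isolde each take 2,000.

Kenji receives 4,000.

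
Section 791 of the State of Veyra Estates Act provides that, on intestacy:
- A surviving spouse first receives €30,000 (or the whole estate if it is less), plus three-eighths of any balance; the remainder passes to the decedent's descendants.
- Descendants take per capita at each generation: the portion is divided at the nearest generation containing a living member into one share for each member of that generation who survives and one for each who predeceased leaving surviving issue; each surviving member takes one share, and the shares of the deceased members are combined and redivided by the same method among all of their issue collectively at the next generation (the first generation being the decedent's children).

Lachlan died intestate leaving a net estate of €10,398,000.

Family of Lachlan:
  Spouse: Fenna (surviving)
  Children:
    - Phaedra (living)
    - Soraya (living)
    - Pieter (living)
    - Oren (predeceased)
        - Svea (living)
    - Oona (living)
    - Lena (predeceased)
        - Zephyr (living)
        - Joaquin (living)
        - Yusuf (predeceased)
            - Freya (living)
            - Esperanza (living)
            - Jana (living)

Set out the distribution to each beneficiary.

Fenna: €3,918,000; Phaedra: €1,080,000; Soraya: €1,080,000; Pieter: €1,080,000; Svea: €540,000; Oona: €1,080,000; Zephyr: €540,000; Joaquin: €540,000; Freya: €180,000; Esperanza: €180,000; Jana: €180,000

Fenna first takes €30,000, leaving a balance of €10,368,000. Fenna then takes three-eighths of the balance (€3,888,000), for a total of €3,918,000. The remaining €6,480,000 passes to the descendants.
The descendants' portion (€6,480,000) is divided at the children's generation into 6 shares of €1,080,000. Phaedra, Soraya, Pieter, and Oona each take €1,080,000. The 2 shares of the deceased (Oren and Lena) are combined into a pool of €2,160,000.
That pool (€2,160,000) is divided at the grandchildren's generation into 4 shares of €540,000. Svea, Zephyr, and Joaquin each take €540,000. The remaining share for the deceased Yusuf (€540,000) is carried to the next generation.
That pool (€540,000) is divided at the great-grandchildren's generation equally among Freya, Esperanza, and Jana: €180,000 each.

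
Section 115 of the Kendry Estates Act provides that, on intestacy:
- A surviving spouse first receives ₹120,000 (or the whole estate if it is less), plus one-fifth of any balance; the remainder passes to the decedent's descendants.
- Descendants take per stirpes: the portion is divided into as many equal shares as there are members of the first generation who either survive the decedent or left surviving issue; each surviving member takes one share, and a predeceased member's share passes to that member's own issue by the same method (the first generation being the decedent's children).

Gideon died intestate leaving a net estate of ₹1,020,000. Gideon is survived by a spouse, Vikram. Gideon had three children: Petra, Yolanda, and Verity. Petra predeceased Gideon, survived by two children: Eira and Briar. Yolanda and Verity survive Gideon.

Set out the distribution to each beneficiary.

Vikram first takes ₹120,000, leaving a balance of ₹900,000. Vikram then takes one-fifth of the balance (₹180,000), for a total of ₹300,000. The remaining ₹720,000 passes to the descendants.
The descendants' portion (₹720,000) is divided into 3 shares of ₹240,000: Yolanda and Verity each take ₹240,000; Petra's ₹240,000 share passes to Petra's issue.
Petra's share (₹240,000) is divided into 2 shares of ₹120,000: Eira and Briar each take ₹120,000.

Vikram: ₹300,000; Eira: ₹120,000; Briar: ₹120,000; Yolanda: ₹240,000; Verity: ₹240,000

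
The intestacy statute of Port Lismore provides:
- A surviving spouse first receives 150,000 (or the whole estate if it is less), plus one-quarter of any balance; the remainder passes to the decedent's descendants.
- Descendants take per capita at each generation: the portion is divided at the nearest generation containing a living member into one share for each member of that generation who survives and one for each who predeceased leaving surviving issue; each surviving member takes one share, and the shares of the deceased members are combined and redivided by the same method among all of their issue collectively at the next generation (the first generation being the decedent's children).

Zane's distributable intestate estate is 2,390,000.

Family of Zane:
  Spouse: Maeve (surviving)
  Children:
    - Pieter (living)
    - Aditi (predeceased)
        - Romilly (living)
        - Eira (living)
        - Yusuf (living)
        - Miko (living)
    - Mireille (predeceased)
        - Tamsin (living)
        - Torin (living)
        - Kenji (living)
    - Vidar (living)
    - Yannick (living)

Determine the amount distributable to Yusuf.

Yusuf receives 96,000.

Maeve first takes 150,000, leaving a balance of 2,240,000. Maeve then takes one-quarter of the balance (560,000), for a total of 710,000. The remaining 1,680,000 passes to the descendants.
The descendants' portion (1,680,000) is divided at the children's generation into 5 shares of 336,000. Pieter, Vidar, and Yannick each take 336,000. The 2 shares of the deceased (Aditi and Mireille) are combined into a pool of 672,000.
That pool (672,000) is divided at the grandchildren's generation equally among Romilly, Eira, Yusuf, Miko, Tamsin, Torin, and Kenji: 96,000 each.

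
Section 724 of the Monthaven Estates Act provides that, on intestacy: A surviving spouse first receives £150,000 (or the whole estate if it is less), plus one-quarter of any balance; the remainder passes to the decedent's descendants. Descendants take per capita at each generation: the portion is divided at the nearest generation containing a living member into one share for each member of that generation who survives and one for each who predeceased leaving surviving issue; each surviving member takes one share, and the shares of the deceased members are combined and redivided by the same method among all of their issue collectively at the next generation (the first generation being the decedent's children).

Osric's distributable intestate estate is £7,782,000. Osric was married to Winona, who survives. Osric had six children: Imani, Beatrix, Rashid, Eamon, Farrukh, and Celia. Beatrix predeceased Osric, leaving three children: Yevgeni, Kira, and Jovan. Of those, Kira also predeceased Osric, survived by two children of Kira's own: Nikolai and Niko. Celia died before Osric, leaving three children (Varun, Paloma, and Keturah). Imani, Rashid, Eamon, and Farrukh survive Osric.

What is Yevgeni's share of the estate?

Yevgeni receives £318,000.

Winona first takes £150,000, leaving a balance of £7,632,000. Winona then takes one-quarter of the balance (£1,908,000), for a total of £2,058,000. The remaining £5,724,000 passes to the descendants.
The descendants' portion (£5,724,000) is divided at the children's generation into 6 shares of £954,000. Imani, Rashid, Eamon, and Farrukh each take £954,000. The 2 shares of the deceased (Beatrix and Celia) are combined into a pool of £1,908,000.
That pool (£1,908,000) is divided at the grandchildren's generation into 6 shares of £318,000. Yevgeni, Jovan, Varun, Paloma, and Keturah each take £318,000. The remaining share for the deceased Kira (£318,000) is carried to the next generation.
That pool (£318,000) is divided at the great-grandchildren's generation equally among Nikolai and Niko: £159,000 each.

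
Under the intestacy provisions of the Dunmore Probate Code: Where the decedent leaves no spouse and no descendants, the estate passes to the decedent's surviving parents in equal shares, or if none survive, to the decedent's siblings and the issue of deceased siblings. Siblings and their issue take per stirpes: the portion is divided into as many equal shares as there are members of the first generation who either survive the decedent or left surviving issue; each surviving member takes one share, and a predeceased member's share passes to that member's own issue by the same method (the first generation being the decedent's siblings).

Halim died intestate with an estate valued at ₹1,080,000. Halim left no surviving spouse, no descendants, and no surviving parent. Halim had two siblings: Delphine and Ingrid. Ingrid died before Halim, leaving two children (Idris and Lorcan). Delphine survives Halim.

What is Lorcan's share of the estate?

Lorcan receives ₹270,000.

The entire ₹1,080,000 passes to the siblings and their issue.
That amount (₹1,080,000) is divided into 2 shares of ₹540,000: Delphine takes ₹540,000; Ingrid's ₹540,000 share passes to Ingrid's issue.
Ingrid's share (₹540,000) is divided into 2 shares of ₹270,000: Idris and Lorcan each take ₹270,000.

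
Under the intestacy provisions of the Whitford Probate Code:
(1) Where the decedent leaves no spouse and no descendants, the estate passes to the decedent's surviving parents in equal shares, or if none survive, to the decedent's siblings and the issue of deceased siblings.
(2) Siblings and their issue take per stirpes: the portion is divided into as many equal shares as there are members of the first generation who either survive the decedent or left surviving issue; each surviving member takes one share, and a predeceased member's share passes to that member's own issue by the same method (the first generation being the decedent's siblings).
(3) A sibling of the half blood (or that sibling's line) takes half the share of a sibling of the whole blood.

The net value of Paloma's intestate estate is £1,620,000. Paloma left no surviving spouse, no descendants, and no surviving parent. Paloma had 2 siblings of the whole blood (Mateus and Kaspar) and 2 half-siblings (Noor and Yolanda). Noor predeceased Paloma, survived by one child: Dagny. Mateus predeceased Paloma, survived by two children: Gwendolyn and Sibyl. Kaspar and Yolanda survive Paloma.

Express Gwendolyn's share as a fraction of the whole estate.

Gwendolyn receives 1/6 of the estate.

The entire £1,620,000 passes to the siblings and their issue.
Counting each half-blood sibling's line as half a unit, there are 3 units in £1,620,000, so one unit is £540,000. Whole-blood lines (Mateus and Kaspar) take £540,000 each; half-blood lines (Noor and Yolanda) take £270,000 each.
Noor's share (£270,000) passes entirely to Dagny.
Mateus's share (£540,000) is divided into 2 shares of £270,000: Gwendolyn and Sibyl each take £270,000.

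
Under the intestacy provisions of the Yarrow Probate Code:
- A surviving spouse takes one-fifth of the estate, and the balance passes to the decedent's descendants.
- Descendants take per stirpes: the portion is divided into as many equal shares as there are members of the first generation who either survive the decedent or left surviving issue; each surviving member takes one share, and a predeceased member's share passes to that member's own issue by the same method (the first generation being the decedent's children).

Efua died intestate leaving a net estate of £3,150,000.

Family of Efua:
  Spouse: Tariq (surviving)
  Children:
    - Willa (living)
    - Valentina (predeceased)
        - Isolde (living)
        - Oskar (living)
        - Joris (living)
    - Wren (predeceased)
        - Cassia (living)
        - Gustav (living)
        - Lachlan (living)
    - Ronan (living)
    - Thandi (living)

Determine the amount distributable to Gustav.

Gustav receives £168,000.

Tariq takes one-fifth of £3,150,000 = £630,000. The remaining £2,520,000 passes to the descendants.
The descendants' portion (£2,520,000) is divided into 5 shares of £504,000: Willa, Ronan, and Thandi each take £504,000; Valentina's £504,000 share passes to Valentina's issue; Wren's £504,000 share passes to Wren's issue.
Valentina's share (£504,000) is divided into 3 shares of £168,000: Isolde, Oskar, and Joris each take £168,000.
Wren's share (£504,000) is divided into 3 shares of £168,000: Cassia, Gustav, and Lachlan each take £168,000.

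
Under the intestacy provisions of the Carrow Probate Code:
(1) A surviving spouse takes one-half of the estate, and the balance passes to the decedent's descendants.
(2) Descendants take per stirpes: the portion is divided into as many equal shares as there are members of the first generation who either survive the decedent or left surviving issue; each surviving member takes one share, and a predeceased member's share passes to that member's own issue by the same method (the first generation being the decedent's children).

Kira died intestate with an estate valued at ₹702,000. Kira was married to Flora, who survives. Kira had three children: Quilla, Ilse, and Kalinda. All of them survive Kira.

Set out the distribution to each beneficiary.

Flora: ₹351,000; Quilla: ₹117,000; Ilse: ₹117,000; Kalinda: ₹117,000

Flora takes one-half of ₹702,000 = ₹351,000. The remaining ₹351,000 passes to the descendants.
The descendants' portion (₹351,000) is divided into 3 shares of ₹117,000: Quilla, Ilse, and Kalinda each take ₹117,000.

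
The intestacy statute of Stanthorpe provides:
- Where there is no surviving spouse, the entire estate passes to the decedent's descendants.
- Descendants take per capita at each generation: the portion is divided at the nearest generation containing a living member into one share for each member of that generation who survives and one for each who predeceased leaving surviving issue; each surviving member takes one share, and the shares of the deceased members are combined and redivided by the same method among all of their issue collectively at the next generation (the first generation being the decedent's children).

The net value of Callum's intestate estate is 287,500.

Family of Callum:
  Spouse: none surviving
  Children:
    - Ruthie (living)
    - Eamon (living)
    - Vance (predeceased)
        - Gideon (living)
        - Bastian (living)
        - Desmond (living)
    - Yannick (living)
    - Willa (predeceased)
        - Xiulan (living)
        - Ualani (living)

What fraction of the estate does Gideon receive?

The entire 287,500 passes to the descendants.
That amount (287,500) is divided at the children's generation into 5 shares of 57,500. Ruthie, Eamon, and Yannick each take 57,500. The 2 shares of the deceased (Vance and Willa) are combined into a pool of 115,000.
That pool (115,000) is divided at the grandchildren's generation equally among Gideon, Bastian, Desmond, Xiulan, and Ualani: 23,000 each.

Gideon receives 2/25 of the estate.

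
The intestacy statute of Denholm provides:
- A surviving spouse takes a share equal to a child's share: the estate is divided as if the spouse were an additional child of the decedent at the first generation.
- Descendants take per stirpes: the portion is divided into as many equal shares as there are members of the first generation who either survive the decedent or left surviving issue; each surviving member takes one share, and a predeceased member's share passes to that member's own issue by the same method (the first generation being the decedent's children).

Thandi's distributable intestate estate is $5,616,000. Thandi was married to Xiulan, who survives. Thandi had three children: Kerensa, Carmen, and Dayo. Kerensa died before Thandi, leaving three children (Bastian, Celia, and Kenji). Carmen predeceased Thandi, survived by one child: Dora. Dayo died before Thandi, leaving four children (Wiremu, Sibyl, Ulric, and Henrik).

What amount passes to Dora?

The spouse counts as an additional share at the children's level, so there are 4 primary shares of $1,404,000. Xiulan takes one such share ($1,404,000).
The children's combined portion ($4,212,000) is divided into 3 shares of $1,404,000: Kerensa's $1,404,000 share passes to Kerensa's issue; Carmen's $1,404,000 share passes to Carmen's issue; Dayo's $1,404,000 share passes to Dayo's issue.
Kerensa's share ($1,404,000) is divided into 3 shares of $468,000: Bastian, Celia, and Kenji each take $468,000.
Carmen's share ($1,404,000) passes entirely to Dora.
Dayo's share ($1,404,000) is divided into 4 shares of $351,000: Wiremu, Sibyl, Ulric, and Henrik each take $351,000.

Dora receives $1,404,000.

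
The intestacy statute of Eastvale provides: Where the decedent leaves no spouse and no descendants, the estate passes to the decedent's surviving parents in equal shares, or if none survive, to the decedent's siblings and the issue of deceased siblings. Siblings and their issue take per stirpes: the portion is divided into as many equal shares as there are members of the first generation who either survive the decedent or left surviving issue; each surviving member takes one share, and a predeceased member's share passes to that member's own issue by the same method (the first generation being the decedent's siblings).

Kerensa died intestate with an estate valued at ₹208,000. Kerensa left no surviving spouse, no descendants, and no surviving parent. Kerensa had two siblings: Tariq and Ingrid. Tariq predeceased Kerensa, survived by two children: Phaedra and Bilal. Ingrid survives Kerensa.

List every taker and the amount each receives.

The entire ₹208,000 passes to the siblings and their issue.
That amount (₹208,000) is divided into 2 shares of ₹104,000: Ingrid takes ₹104,000; Tariq's ₹104,000 share passes to Tariq's issue.
Tariq's share (₹104,000) is divided into 2 shares of ₹52,000: Phaedra and Bilal each take ₹52,000.

Phaedra: ₹52,000; Bilal: ₹52,000; Ingrid: ₹104,000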